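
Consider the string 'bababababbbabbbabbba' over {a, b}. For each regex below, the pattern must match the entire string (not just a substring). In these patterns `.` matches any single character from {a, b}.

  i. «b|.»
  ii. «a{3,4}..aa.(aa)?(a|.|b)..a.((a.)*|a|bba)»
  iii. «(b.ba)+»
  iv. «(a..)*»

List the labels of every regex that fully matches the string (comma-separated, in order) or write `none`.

iii

i → no match
ii → no match — must start with 'a'
iii → match
iv → no match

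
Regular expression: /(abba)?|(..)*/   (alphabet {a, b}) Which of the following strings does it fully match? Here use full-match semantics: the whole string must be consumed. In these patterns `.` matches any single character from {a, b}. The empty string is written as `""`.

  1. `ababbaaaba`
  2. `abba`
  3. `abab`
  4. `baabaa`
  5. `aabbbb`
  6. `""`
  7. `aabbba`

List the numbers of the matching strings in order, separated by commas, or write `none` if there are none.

1 → match
2 → match
3 → match
4 → match
5 → match
6 → match
7 → match

1, 2, 3, 4, 5, 6, 7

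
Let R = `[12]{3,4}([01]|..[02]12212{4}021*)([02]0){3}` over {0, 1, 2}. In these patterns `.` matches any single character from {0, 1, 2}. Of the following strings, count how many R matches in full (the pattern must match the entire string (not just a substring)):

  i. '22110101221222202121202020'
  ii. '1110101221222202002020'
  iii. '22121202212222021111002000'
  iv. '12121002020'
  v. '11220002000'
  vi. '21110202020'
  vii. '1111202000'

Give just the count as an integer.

5

i → no match
ii → match
iii → no match
iv → match
v → match
vi → match
vii → match
Total matched: 5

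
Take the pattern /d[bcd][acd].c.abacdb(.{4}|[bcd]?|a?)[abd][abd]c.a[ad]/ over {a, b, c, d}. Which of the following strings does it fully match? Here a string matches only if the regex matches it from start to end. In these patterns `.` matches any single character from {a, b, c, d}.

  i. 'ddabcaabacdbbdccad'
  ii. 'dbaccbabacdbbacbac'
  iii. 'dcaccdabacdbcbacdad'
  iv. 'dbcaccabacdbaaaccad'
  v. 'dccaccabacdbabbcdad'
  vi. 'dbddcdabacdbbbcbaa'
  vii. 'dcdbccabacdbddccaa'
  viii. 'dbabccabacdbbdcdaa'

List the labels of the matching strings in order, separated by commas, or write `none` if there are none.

i, iii, iv, v, vi, vii, viii

i → match
ii → no match
iii → match
iv → match
v → match
vi → match
vii → match
viii → match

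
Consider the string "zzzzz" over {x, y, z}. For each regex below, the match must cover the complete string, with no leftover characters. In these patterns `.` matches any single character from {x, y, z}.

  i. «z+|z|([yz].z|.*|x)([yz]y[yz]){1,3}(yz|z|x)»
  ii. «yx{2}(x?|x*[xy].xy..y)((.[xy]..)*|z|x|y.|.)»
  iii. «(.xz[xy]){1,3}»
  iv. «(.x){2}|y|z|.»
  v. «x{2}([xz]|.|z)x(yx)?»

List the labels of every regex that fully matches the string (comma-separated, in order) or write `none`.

i

i → match
ii → no match — must start with "yx"
iii → no match
iv → no match
v → no match — must start with "x"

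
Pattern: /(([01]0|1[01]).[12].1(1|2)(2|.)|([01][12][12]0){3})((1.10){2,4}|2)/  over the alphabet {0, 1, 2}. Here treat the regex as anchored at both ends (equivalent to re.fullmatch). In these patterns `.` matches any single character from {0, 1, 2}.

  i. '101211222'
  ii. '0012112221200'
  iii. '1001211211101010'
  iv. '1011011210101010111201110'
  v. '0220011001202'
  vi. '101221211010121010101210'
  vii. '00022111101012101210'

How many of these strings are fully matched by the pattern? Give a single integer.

i → match
ii → no match
iii → match
iv → no match
v → match
vi → match
vii → match
Total matched: 5

5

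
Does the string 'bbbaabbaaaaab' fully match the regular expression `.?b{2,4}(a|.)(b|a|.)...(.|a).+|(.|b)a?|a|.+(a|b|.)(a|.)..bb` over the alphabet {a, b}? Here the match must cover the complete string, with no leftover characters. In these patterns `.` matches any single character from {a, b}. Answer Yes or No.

Yes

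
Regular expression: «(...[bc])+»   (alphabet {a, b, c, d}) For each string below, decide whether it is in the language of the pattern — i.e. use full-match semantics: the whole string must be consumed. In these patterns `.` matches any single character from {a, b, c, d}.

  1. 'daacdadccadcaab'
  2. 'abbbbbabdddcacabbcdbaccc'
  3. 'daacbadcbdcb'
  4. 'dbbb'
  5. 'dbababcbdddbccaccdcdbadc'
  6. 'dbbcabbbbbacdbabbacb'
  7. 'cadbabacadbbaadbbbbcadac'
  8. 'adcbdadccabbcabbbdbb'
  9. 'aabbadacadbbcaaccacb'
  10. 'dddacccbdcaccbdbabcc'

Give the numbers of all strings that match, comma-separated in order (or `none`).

1 → no match
2 → match
3. 'daacbadcbdcb' → match
4. 'dbbb' → match
5 → no match
6 → match
7 → match
8 → match
9 → match
10 → no match

2, 3, 4, 6, 7, 8, 9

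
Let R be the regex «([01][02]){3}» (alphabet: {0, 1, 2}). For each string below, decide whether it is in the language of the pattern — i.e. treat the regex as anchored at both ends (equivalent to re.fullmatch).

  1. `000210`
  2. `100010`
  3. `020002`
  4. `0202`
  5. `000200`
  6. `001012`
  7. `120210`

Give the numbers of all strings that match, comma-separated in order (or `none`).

1, 2, 3, 5, 6, 7

1 → match
2 → match
3 → match
4 → no match
5 → match
6 → match
7 → match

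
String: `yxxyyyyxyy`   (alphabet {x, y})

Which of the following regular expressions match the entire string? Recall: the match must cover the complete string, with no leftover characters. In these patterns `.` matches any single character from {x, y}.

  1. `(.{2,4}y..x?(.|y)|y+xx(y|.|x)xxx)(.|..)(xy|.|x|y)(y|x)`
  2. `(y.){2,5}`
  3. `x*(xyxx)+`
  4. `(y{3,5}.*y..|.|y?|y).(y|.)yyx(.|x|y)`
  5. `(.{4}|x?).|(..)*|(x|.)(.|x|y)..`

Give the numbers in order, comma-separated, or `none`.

1 → match
2 → no match
3 → no match — must end with `xyxx`
4 → no match
5 → match

1, 5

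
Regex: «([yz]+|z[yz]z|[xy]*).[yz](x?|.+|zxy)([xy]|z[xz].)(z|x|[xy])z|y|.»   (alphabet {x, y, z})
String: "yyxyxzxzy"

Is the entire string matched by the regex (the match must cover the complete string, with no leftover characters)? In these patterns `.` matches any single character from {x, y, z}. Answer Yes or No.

No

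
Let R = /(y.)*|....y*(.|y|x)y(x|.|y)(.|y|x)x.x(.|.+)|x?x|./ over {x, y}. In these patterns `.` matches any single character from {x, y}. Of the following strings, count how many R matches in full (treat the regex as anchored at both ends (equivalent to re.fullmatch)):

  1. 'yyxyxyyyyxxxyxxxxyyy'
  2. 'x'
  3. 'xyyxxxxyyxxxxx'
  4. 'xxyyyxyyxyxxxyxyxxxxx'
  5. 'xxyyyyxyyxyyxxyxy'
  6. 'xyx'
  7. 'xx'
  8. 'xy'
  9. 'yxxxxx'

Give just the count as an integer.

2

1 → no match
2 → match
3 → no match
4 → no match
5 → no match
6 → no match
7 → match
8 → no match
9 → no match
Total matched: 2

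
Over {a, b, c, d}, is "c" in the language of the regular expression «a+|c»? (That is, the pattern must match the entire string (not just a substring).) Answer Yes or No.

Yes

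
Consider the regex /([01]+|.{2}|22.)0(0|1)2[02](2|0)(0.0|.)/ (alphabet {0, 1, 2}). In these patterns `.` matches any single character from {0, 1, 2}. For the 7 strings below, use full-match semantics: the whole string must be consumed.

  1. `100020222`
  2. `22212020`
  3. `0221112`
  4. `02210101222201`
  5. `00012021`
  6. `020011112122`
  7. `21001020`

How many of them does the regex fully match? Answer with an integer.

1 → no match
2 → no match
3 → no match
4 → no match
5 → match
6 → no match
7 → no match
Total matched: 1

1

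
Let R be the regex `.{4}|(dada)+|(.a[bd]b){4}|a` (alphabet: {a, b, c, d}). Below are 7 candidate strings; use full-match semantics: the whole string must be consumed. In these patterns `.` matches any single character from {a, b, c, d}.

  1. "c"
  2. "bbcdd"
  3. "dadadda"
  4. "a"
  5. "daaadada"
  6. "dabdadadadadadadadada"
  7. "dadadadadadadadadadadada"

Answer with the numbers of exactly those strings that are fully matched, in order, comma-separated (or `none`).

4, 7

1 → no match
2 → no match
3 → no match
4 → match
5 → no match
6 → no match
7 → match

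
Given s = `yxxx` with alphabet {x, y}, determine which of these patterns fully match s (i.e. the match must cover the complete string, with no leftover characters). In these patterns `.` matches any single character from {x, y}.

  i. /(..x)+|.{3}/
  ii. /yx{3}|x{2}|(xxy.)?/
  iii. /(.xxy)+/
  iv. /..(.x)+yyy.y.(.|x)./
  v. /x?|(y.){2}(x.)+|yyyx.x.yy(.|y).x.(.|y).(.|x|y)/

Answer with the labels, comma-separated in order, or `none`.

i → no match
ii → match
iii → no match — must end with `xxy`
iv → no match
v → no match

ii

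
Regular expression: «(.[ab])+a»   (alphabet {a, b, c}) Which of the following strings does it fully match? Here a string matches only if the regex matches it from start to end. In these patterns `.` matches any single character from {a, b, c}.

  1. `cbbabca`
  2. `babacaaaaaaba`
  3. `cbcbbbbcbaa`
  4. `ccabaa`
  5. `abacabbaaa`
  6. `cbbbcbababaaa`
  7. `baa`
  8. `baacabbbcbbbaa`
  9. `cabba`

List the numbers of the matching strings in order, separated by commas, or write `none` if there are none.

2, 6, 7, 9

1. `cbbabca` → no match
2 → match
3. `cbcbbbbcbaa` → no match
4. `ccabaa` → no match
5. `abacabbaaa` → no match
6 → match
7. `baa` → match
8 → no match
9. `cabba` → match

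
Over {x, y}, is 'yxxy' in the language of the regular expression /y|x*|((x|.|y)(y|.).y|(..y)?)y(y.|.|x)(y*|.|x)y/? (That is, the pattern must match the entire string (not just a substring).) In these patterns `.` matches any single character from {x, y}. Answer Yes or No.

Yes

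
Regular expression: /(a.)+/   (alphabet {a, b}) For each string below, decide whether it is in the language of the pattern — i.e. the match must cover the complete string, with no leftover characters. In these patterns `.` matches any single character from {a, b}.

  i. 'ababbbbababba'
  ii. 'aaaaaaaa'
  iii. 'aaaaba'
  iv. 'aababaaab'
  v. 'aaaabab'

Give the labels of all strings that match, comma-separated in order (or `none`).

i → no match
ii → match
iii → no match
iv → no match
v → no match

ii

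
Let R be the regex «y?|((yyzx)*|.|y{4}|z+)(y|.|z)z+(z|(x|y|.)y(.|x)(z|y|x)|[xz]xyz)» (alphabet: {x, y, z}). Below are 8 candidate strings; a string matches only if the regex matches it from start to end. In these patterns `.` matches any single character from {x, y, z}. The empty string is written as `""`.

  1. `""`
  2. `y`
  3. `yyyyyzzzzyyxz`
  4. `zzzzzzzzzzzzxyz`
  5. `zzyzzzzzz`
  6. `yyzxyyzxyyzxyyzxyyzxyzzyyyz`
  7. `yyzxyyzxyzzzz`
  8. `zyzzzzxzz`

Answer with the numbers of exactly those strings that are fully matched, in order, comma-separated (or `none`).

1 → match
2 → match
3 → match
4 → match
5 → match
6 → match
7 → match
8 → no match

1, 2, 3, 4, 5, 6, 7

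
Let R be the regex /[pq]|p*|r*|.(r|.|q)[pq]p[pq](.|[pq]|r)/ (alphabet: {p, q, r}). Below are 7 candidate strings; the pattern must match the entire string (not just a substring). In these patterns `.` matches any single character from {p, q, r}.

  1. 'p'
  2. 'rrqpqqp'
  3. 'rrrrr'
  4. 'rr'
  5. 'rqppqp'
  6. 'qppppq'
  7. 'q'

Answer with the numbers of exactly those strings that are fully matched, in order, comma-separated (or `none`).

1 → match
2 → no match
3 → match
4 → match
5 → match
6 → match
7 → match

1, 3, 4, 5, 6, 7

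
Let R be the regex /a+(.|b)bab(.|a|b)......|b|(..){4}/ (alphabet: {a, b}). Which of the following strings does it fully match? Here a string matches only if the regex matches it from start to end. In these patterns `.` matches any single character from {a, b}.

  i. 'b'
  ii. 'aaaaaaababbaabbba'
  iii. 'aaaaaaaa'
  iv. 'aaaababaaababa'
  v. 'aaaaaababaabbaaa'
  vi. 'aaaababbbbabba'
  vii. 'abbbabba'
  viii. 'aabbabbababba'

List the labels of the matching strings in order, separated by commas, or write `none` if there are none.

i → match
ii → match
iii → match
iv → match
v → match
vi → match
vii → match
viii → match

i, ii, iii, iv, v, vi, vii, viii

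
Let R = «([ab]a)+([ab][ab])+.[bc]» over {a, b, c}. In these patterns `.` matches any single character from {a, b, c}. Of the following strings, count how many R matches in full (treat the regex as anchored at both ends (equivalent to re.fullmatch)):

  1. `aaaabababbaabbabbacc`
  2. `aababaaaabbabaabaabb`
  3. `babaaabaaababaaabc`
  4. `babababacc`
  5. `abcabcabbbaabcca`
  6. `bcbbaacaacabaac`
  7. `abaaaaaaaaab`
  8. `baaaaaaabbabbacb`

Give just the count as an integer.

5

1 → match
2 → match
3 → match
4 → match
5 → no match
6 → no match
7 → no match
8 → match
Total matched: 5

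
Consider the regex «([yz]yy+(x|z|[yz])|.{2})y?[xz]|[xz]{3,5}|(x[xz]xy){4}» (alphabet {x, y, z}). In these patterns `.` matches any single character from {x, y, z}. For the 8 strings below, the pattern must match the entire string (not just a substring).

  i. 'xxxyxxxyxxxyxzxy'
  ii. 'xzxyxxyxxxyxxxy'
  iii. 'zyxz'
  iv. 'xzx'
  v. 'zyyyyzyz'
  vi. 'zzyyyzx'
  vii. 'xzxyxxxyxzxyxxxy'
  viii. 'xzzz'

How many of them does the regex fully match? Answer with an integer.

i → match
ii → no match
iii. 'zyxz' → no match
iv. 'xzx' → match
v. 'zyyyyzyz' → match
vi. 'zzyyyzx' → no match
vii → match
viii. 'xzzz' → match
Total matched: 5

5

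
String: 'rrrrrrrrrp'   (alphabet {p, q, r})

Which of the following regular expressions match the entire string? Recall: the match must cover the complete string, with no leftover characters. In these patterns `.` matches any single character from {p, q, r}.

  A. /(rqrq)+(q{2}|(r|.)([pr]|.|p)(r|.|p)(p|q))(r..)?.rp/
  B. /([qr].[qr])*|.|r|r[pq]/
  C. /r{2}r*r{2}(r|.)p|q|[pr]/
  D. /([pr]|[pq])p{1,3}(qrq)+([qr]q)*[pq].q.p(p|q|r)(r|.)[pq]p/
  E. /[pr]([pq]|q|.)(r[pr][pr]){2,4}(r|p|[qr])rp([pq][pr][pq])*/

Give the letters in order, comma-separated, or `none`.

C

A → no match — must start with 'rqrq'
B → no match
C → match
D → no match
E → no match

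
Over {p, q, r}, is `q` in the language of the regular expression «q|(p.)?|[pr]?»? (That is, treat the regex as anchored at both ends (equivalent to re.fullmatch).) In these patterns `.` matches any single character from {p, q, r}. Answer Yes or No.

Yes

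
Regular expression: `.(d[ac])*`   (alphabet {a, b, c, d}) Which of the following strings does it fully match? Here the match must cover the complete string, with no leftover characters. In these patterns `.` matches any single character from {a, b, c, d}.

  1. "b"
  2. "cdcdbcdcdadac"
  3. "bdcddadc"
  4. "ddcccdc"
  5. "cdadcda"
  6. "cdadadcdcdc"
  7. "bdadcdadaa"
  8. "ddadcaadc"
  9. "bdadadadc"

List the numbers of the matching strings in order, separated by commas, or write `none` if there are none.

1 → match
2 → no match
3 → no match
4 → no match
5 → match
6 → match
7 → no match
8 → no match
9 → match

1, 5, 6, 9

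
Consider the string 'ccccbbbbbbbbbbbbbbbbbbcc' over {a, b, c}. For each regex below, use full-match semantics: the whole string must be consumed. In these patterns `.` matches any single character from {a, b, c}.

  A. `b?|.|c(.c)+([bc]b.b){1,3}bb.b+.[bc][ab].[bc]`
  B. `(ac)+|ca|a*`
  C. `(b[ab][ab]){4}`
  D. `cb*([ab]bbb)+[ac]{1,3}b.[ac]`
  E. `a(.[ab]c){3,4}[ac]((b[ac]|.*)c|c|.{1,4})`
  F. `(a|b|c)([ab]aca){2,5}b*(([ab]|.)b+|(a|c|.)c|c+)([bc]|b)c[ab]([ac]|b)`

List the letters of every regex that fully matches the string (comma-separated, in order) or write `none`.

A

A → match
B → no match
C → no match — must start with 'b'
D → no match
E → no match — must start with 'a'
F → no match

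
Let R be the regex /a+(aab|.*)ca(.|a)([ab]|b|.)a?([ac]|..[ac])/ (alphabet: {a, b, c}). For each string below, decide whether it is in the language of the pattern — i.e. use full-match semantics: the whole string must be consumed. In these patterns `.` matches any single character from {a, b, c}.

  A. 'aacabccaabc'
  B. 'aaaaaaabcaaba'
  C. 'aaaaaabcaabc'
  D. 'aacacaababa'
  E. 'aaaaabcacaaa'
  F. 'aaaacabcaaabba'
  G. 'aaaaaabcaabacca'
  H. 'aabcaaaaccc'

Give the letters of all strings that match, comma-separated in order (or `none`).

A, B, C, D, E, F, G, H

A → match
B → match
C → match
D → match
E → match
F → match
G → match
H → match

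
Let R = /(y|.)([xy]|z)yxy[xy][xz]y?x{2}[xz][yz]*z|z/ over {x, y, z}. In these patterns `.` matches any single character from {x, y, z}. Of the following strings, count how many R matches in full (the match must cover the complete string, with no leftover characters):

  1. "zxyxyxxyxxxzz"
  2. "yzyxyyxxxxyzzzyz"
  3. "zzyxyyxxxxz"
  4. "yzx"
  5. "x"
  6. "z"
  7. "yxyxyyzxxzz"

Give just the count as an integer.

5

1 → match
2 → match
3 → match
4 → no match — must end with "z"
5 → no match — must end with "z"
6 → match
7 → match
Total matched: 5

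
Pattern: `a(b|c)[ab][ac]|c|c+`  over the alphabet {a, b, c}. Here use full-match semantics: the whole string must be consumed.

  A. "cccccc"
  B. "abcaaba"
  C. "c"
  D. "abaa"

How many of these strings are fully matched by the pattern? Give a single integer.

A. "cccccc" → match
B. "abcaaba" → no match
C. "c" → match
D. "abaa" → match
Total matched: 3

3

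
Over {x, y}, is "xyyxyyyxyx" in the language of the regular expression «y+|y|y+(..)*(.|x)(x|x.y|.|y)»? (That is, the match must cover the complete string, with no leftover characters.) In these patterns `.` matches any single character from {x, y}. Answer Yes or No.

Every match must start with "y", but "xyyxyyyxyx" does not.

No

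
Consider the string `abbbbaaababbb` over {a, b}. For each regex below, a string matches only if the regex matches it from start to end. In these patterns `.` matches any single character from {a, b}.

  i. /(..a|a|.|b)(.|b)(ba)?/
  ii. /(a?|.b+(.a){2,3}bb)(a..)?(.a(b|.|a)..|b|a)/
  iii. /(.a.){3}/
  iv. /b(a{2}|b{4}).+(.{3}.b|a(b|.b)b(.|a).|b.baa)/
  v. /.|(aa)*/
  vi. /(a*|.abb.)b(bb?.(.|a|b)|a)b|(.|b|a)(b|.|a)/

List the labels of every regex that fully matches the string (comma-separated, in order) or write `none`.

ii

i → no match
ii → match
iii → no match
iv → no match — must start with `b`
v → no match
vi → no match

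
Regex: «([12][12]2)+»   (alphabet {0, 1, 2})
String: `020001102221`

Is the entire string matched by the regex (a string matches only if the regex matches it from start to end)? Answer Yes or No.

Every match must end with `2`, but `020001102221` does not.

No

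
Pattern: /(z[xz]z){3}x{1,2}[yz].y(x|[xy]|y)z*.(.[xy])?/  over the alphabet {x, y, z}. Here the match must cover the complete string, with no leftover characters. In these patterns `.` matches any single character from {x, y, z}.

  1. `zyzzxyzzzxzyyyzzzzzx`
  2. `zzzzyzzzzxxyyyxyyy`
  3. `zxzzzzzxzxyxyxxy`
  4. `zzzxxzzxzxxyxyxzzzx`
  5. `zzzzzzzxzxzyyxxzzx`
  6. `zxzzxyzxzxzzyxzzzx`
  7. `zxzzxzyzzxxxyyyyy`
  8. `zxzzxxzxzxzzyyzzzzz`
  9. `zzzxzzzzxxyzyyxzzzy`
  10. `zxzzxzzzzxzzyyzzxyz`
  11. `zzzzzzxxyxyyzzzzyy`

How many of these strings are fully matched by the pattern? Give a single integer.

1 → no match
2 → no match
3 → no match
4 → no match
5 → no match
6 → no match
7 → no match
8 → no match
9 → no match
10 → no match
11 → no match
Total matched: 0

0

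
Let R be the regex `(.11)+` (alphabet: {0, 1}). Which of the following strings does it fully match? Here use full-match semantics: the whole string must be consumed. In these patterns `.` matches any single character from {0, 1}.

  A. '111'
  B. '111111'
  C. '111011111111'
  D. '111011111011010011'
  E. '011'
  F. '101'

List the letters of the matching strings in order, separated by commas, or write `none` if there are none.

A, B, C, E

A → match
B → match
C → match
D → no match
E → match
F → no match — must end with '11'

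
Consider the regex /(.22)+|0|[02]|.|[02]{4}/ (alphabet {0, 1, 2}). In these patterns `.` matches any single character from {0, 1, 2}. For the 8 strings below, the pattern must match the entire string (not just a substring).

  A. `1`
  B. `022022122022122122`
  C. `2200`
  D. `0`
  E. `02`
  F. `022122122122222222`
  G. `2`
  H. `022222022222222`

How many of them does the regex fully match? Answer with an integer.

A → match
B → match
C → match
D → match
E → no match
F → match
G → match
H → match
Total matched: 7

7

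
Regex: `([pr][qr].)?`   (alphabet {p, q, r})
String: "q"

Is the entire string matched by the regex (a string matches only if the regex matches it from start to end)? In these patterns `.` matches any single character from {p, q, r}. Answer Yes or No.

No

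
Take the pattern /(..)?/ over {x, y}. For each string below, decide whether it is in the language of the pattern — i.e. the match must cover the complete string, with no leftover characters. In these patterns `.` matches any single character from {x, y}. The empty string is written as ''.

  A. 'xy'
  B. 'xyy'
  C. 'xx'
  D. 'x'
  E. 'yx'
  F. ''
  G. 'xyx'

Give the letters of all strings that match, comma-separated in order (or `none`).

A. 'xy' → match
B. 'xyy' → no match
C. 'xx' → match
D. 'x' → no match
E. 'yx' → match
F. '' → match
G. 'xyx' → no match

A, C, E, F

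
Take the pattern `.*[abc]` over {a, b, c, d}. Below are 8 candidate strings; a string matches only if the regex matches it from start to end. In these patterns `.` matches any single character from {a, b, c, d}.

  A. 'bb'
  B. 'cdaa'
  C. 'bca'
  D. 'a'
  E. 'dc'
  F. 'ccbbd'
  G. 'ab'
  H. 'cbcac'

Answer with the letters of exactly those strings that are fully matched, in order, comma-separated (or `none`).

A. 'bb' → match
B. 'cdaa' → match
C. 'bca' → match
D. 'a' → match
E. 'dc' → match
F. 'ccbbd' → no match
G. 'ab' → match
H. 'cbcac' → match

A, B, C, D, E, G, H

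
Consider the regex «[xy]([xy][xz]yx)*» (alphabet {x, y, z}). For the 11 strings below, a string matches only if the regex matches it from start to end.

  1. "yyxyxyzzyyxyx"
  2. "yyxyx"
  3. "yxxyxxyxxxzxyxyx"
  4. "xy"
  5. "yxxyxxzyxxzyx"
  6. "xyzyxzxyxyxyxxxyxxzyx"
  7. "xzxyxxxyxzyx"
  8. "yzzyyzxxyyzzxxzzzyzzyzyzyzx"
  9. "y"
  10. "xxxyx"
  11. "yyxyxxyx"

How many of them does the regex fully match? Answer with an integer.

1 → no match
2 → match
3 → no match
4 → no match
5 → match
6 → no match
7 → no match
8 → no match
9 → match
10 → match
11 → no match
Total matched: 4

4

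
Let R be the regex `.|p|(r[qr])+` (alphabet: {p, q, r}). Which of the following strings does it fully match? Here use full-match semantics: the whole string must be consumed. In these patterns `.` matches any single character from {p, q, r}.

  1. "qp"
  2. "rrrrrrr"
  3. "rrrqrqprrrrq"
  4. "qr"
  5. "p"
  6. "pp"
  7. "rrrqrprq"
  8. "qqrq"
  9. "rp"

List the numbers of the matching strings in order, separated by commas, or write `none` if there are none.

5

1 → no match
2 → no match
3 → no match
4 → no match
5 → match
6 → no match
7 → no match
8 → no match
9 → no match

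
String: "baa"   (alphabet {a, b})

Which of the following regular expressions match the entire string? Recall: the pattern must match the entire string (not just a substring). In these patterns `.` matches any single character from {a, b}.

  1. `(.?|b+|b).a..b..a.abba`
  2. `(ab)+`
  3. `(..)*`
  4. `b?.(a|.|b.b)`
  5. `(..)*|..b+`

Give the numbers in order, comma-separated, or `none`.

1 → no match — must end with "abba"
2 → no match — must start with "ab"
3 → no match
4 → match
5 → no match

4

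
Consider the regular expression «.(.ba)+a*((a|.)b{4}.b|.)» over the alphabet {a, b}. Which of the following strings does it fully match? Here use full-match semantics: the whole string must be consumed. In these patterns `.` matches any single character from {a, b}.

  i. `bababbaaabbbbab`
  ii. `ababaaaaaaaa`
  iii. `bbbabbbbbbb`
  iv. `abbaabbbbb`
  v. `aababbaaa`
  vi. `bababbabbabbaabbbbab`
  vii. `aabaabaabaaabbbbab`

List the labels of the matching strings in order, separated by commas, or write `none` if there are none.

i, iii, v, vi, vii

i → match
ii → no match
iii → match
iv → no match
v → match
vi → match
vii → match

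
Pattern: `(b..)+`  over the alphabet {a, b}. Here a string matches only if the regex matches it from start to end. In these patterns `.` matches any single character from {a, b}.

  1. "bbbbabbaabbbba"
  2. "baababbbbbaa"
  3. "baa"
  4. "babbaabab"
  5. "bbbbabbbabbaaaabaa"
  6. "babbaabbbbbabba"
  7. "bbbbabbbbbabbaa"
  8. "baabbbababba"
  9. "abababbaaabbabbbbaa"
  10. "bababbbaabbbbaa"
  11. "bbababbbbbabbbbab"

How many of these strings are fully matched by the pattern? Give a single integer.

5

1 → no match
2 → match
3 → match
4 → match
5 → no match
6 → match
7 → match
8 → no match
9 → no match — must start with "b"
10 → no match
11 → no match
Total matched: 5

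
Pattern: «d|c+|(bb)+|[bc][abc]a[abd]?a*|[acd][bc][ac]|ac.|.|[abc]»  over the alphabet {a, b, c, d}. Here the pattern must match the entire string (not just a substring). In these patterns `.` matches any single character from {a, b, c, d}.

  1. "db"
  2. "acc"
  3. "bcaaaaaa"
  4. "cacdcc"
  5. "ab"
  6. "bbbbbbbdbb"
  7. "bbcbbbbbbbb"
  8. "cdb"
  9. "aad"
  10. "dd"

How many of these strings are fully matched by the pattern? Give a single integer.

2

1 → no match
2 → match
3 → match
4 → no match
5 → no match
6 → no match
7 → no match
8 → no match
9 → no match
10 → no match
Total matched: 2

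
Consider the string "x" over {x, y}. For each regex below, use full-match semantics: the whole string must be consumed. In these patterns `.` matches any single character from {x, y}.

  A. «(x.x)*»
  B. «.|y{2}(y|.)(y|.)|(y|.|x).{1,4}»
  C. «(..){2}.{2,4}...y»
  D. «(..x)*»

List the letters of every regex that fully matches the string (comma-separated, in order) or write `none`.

A → no match
B → match
C → no match — must end with "y"
D → no match

B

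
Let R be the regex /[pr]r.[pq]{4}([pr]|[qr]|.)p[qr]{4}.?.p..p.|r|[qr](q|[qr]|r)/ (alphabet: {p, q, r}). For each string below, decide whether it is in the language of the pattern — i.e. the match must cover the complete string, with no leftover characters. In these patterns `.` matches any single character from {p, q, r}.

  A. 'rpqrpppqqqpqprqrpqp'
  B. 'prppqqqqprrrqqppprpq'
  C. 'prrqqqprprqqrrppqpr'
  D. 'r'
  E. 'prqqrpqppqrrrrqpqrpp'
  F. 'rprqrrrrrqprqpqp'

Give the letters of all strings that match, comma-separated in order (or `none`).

A → no match
B → match
C → match
D. 'r' → match
E → no match
F → no match

B, C, D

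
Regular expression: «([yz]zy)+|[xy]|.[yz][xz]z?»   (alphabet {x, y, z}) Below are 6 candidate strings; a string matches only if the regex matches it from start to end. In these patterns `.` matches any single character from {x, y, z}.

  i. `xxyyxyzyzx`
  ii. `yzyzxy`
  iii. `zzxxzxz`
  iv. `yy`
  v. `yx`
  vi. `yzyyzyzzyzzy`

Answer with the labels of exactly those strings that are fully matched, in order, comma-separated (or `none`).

vi

i → no match
ii → no match
iii → no match
iv → no match
v → no match
vi → match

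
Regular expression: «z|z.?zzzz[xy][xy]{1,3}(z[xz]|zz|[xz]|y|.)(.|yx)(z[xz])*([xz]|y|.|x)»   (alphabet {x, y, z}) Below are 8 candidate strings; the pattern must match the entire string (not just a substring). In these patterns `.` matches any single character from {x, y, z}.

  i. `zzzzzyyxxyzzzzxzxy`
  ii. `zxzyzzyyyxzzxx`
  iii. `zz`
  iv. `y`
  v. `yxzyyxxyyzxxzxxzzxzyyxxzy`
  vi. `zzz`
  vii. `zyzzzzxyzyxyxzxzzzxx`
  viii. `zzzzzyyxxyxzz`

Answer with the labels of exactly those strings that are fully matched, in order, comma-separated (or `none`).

i → match
ii → no match
iii. `zz` → no match
iv. `y` → no match — must start with `z`
v → no match — must start with `z`
vi. `zzz` → no match
vii → no match
viii → no match

i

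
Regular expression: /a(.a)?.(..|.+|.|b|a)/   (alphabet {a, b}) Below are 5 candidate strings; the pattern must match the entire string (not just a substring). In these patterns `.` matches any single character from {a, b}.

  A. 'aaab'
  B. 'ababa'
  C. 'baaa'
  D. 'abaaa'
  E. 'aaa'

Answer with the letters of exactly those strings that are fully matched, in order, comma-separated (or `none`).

A → match
B → match
C → no match — must start with 'a'
D → match
E → match

A, B, D, E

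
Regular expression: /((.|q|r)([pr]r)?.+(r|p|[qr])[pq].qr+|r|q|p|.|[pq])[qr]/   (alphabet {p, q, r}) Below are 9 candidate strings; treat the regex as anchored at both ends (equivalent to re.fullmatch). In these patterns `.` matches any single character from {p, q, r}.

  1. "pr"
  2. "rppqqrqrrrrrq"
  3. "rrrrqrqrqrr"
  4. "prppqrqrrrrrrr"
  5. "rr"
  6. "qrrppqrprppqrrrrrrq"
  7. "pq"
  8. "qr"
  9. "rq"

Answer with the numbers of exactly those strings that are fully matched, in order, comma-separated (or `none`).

1 → match
2 → match
3 → match
4 → match
5 → match
6 → match
7 → match
8 → match
9 → match

1, 2, 3, 4, 5, 6, 7, 8, 9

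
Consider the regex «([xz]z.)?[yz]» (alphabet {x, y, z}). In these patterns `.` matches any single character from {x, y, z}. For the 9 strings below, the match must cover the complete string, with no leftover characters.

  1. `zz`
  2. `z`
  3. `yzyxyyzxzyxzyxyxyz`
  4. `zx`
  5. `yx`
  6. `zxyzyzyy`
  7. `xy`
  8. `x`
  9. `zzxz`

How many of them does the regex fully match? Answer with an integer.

1 → no match
2 → match
3 → no match
4 → no match
5 → no match
6 → no match
7 → no match
8 → no match
9 → match
Total matched: 2

2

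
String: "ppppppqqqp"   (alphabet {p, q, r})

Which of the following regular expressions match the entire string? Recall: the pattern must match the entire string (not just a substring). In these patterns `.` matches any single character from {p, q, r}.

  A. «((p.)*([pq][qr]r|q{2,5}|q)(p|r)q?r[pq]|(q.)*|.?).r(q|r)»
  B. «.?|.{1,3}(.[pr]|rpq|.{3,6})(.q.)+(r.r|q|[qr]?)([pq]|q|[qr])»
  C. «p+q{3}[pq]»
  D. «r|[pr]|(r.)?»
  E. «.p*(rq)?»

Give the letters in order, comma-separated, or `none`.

A → no match
B → match
C → match
D → no match
E → no match

B, C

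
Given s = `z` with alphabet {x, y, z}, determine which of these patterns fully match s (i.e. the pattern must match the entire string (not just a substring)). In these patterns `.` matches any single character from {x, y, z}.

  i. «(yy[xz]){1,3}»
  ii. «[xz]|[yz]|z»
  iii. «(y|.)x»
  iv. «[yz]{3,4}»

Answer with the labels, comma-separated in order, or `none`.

i → no match — must start with `yy`
ii → match
iii → no match — must end with `x`
iv → no match

ii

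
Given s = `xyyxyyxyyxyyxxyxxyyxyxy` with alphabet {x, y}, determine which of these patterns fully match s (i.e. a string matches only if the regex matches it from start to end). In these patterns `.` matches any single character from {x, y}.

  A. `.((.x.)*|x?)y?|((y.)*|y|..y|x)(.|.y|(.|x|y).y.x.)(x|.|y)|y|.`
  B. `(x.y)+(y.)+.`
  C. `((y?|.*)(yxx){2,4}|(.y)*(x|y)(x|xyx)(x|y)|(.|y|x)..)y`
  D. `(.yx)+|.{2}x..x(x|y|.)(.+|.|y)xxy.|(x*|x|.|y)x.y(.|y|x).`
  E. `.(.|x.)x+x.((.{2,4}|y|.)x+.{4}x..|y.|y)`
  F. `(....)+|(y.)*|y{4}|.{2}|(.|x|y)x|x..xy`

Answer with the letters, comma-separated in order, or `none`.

A → no match
B → match
C → no match
D → no match
E → no match
F → no match

B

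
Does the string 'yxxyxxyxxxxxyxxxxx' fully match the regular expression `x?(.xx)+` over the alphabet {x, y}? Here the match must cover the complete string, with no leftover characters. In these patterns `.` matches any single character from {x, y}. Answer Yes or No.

Yes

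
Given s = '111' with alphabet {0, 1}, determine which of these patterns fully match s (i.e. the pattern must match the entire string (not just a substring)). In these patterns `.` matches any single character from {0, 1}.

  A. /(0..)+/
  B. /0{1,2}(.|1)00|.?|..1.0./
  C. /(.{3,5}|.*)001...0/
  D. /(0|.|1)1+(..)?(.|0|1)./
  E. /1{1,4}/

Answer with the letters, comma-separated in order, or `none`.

A → no match — must start with '0'
B → no match
C → no match — must end with '0'
D → no match
E → match

E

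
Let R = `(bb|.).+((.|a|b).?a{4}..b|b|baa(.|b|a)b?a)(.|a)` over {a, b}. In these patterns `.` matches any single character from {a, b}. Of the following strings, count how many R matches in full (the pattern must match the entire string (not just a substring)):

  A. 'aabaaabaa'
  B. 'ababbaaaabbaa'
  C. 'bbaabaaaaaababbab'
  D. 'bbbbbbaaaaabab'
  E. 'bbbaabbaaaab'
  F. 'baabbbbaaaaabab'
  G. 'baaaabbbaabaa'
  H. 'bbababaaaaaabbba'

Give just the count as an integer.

4

A. 'aabaaabaa' → match
B → no match
C → no match
D → no match
E. 'bbbaabbaaaab' → match
F → no match
G → match
H → match
Total matched: 4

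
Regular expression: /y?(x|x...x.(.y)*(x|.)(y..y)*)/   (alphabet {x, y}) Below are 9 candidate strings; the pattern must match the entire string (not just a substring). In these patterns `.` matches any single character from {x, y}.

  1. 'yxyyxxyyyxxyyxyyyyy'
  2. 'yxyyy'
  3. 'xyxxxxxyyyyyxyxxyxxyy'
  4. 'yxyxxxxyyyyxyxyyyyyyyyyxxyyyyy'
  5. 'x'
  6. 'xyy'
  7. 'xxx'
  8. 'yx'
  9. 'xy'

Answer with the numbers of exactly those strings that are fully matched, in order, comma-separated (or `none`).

4, 5, 8

1 → no match
2 → no match
3 → no match
4 → match
5 → match
6 → no match
7 → no match
8 → match
9 → no match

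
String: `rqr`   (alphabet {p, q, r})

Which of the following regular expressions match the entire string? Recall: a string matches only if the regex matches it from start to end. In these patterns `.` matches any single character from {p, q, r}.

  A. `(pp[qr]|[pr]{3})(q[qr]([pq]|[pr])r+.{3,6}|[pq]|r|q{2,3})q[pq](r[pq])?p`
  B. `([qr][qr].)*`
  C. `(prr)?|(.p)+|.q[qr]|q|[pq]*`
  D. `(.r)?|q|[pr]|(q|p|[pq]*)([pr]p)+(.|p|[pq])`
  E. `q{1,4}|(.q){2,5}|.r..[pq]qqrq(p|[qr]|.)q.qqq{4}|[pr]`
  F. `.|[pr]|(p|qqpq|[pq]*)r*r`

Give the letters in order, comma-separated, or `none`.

B, C

A → no match — must end with `p`
B → match
C → match
D → no match
E → no match
F → no match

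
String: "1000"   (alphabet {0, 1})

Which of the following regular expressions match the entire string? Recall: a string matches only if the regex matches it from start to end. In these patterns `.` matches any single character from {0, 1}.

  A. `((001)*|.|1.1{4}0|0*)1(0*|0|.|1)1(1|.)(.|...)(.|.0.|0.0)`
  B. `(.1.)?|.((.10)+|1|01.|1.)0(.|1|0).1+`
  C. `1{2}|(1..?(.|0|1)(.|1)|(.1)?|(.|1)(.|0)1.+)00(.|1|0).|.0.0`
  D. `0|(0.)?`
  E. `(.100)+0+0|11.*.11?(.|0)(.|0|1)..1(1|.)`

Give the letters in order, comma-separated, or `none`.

C

A → no match
B → no match
C → match
D → no match
E → no match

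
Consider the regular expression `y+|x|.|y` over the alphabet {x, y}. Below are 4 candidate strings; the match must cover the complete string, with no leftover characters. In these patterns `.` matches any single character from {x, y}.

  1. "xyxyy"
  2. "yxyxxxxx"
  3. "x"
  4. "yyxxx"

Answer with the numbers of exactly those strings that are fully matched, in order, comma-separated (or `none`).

1. "xyxyy" → no match
2. "yxyxxxxx" → no match
3. "x" → match
4. "yyxxx" → no match

3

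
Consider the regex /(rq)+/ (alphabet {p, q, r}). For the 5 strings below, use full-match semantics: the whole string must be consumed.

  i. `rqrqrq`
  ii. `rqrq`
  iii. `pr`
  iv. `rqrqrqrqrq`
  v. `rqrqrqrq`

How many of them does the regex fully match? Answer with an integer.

4

i → match
ii → match
iii → no match — must start with `rq`
iv → match
v → match
Total matched: 4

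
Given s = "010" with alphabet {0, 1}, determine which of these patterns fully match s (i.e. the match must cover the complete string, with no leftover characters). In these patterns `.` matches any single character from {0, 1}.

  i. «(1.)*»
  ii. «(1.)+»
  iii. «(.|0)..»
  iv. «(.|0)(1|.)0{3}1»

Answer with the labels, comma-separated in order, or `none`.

i → no match
ii → no match — must start with "1"
iii → match
iv → no match — must end with "01"

iii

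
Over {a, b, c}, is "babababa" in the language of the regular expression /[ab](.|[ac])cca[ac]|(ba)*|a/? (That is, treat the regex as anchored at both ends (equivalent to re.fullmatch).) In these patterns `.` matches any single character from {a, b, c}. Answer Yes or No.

Yes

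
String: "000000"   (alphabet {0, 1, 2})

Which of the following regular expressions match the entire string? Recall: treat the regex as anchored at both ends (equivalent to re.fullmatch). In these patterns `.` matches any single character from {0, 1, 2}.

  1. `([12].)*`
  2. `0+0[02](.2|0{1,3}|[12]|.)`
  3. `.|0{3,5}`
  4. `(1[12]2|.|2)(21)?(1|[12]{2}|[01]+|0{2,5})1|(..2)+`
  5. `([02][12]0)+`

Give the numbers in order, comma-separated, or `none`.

2

1 → no match
2 → match
3 → no match
4 → no match
5 → no match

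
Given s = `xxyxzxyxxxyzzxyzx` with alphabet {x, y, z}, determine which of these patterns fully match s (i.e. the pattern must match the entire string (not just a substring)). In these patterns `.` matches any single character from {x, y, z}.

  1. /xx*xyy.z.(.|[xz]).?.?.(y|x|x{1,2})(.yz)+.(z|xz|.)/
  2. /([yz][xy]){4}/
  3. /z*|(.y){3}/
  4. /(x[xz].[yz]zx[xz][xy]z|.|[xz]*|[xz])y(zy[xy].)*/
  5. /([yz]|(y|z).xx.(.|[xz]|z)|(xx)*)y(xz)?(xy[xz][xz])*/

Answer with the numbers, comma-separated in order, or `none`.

1 → no match
2 → no match
3 → no match
4 → no match
5 → match

5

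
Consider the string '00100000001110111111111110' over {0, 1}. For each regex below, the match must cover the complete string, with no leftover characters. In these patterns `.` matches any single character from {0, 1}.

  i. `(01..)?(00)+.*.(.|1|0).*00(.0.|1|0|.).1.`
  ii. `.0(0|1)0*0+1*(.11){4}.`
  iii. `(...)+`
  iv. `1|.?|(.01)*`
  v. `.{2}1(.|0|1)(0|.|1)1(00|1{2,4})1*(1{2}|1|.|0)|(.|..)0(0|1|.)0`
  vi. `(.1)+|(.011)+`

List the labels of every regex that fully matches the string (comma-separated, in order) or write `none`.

i → no match
ii → match
iii → no match
iv → no match
v → no match
vi → no match

ii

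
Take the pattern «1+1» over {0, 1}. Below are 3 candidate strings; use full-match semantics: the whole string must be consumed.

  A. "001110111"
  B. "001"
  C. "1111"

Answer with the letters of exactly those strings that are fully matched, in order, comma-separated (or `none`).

A. "001110111" → no match — must start with "1"
B. "001" → no match — must start with "1"
C. "1111" → match

C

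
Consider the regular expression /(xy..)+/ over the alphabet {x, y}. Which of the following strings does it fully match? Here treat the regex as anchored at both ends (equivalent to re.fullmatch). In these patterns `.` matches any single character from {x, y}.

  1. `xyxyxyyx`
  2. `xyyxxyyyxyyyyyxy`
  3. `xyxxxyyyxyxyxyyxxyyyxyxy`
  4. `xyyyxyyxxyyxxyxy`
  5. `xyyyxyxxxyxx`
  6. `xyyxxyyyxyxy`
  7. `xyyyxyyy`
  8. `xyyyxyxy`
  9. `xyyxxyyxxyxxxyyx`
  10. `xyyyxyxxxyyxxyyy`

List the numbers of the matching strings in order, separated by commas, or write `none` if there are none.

1, 3, 4, 5, 6, 7, 8, 9, 10

1. `xyxyxyyx` → match
2 → no match
3 → match
4 → match
5. `xyyyxyxxxyxx` → match
6. `xyyxxyyyxyxy` → match
7. `xyyyxyyy` → match
8. `xyyyxyxy` → match
9 → match
10 → match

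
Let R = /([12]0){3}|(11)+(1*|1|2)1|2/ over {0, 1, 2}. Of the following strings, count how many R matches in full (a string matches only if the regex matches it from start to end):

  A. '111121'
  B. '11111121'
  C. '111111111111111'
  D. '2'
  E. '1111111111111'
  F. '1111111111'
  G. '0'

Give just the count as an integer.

A → match
B → match
C → match
D → match
E → match
F → match
G → no match
Total matched: 6

6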